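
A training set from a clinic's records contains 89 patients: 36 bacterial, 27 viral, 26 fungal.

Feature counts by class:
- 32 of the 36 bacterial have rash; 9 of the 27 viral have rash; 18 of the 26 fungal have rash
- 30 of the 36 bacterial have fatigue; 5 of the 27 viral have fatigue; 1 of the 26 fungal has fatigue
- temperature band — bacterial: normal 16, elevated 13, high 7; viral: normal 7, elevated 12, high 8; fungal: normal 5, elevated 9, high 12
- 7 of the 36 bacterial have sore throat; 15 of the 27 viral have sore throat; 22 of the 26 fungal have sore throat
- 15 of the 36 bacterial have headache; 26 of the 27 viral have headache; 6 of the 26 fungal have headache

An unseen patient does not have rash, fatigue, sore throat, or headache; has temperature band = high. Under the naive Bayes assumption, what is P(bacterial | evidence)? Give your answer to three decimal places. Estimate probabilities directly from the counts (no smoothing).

bacterial: (36/89) × (4/36) × (6/36) × (7/36) × (29/36) × (21/36) ≈ 0.000684426
viral: (27/89) × (18/27) × (22/27) × (8/27) × (12/27) × (1/27) ≈ 0.000803751
fungal: (26/89) × (8/26) × (25/26) × (12/26) × (4/26) × (20/26) ≈ 0.00472082
P(bacterial | x) = 0.000684426 / 0.006208997 ≈ 0.110

0.110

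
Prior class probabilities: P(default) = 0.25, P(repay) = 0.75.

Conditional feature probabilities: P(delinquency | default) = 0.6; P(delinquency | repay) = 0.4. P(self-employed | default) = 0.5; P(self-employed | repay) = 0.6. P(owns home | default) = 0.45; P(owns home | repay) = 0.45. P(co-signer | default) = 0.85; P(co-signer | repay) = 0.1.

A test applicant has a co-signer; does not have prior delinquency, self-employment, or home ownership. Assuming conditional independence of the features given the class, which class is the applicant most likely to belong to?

default: 0.25 × (1−0.6) × (1−0.5) × (1−0.45) × 0.85 = 0.023375
repay: 0.75 × (1−0.4) × (1−0.6) × (1−0.45) × 0.1 = 0.0099
Highest score → default.

default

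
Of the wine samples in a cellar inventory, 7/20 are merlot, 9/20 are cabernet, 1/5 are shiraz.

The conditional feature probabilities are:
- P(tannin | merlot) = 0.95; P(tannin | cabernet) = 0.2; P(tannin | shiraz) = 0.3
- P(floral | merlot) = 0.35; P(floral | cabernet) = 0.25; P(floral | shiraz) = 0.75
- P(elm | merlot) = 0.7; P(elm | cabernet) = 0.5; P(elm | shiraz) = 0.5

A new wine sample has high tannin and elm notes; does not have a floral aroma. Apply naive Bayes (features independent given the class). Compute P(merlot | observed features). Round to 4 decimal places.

merlot: 0.35 × 0.95 × (1−0.35) × 0.7 = 0.1512875
cabernet: 0.45 × 0.2 × (1−0.25) × 0.5 = 0.03375
shiraz: 0.2 × 0.3 × (1−0.75) × 0.5 = 0.0075
P(merlot | x) = 0.1512875 / 0.1925375 ≈ 0.7858

0.7858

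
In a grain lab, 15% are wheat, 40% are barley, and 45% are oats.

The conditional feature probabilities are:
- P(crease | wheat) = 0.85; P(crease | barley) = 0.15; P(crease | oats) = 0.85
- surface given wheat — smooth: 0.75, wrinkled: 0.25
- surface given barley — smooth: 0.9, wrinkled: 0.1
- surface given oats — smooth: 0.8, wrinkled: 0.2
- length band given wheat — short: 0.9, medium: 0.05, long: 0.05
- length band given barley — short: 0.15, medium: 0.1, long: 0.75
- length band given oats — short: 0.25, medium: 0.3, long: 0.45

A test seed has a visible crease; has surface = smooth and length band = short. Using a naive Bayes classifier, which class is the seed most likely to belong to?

wheat

wheat: 0.15 × 0.85 × 0.75 × 0.9 = 0.0860625
barley: 0.4 × 0.15 × 0.9 × 0.15 = 0.0081
oats: 0.45 × 0.85 × 0.8 × 0.25 = 0.0765
Highest score → wheat.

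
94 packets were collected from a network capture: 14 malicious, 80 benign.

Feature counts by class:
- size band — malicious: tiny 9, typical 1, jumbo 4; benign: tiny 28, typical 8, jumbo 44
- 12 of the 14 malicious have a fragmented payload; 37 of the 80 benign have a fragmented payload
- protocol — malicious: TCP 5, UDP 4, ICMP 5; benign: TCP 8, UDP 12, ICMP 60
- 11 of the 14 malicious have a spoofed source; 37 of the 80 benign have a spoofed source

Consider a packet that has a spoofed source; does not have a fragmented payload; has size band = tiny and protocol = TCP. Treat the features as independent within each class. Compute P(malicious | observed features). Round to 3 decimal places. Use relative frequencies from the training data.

malicious: (14/94) × (9/14) × (2/14) × (5/14) × (11/14) ≈ 0.00383816
benign: (80/94) × (28/80) × (43/80) × (8/80) × (37/80) ≈ 0.00740492
P(malicious | x) = 0.00383816 / 0.01124308 ≈ 0.341

0.341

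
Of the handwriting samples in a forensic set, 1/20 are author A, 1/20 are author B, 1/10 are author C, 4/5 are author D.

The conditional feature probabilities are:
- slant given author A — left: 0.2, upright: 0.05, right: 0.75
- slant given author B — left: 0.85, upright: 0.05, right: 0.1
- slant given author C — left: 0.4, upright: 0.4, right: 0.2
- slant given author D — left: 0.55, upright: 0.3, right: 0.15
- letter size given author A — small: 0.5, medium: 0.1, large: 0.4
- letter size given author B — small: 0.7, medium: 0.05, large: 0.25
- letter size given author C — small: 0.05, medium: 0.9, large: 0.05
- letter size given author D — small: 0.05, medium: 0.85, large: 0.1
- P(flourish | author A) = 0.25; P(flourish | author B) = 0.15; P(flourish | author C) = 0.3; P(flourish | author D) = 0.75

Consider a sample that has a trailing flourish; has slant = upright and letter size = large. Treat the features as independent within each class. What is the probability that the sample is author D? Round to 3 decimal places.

author A: 0.05 × 0.05 × 0.4 × 0.25 = 0.00025
author B: 0.05 × 0.05 × 0.25 × 0.15 = 0.00009375
author C: 0.1 × 0.4 × 0.05 × 0.3 = 0.0006
author D: 0.8 × 0.3 × 0.1 × 0.75 = 0.018
P(author D | x) = 0.018 / 0.01894375 ≈ 0.950

0.950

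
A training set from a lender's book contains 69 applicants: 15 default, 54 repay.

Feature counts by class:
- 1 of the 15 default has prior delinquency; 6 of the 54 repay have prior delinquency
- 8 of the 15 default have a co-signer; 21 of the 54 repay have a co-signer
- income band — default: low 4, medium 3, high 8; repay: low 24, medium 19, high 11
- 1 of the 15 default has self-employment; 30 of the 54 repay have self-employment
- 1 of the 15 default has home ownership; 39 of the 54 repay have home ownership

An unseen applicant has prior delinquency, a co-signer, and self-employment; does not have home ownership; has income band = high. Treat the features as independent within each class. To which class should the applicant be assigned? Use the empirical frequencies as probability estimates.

repay

default: (15/69) × (1/15) × (8/15) × (8/15) × (1/15) × (14/15) ≈ 0.000256504
repay: (54/69) × (6/54) × (21/54) × (11/54) × (30/54) × (15/54) ≈ 0.00106304
Highest score → repay.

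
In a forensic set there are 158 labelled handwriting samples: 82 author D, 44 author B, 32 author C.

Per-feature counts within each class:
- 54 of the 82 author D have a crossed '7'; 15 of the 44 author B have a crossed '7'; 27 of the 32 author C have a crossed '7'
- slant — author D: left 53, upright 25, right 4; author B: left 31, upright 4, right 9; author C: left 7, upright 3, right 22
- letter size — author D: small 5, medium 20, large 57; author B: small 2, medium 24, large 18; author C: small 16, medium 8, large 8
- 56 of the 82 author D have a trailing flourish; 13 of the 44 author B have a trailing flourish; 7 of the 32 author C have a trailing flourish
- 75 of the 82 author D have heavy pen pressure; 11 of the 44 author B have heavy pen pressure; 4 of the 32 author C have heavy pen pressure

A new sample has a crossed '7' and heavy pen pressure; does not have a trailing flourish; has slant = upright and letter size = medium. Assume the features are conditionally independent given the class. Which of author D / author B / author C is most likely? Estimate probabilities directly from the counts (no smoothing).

author D

author D: (82/158) × (54/82) × (25/82) × (20/82) × (26/82) × (75/82) ≈ 0.00737031
author B: (44/158) × (15/44) × (4/44) × (24/44) × (31/44) × (11/44) ≈ 0.00082918
author C: (32/158) × (27/32) × (3/32) × (8/32) × (25/32) × (4/32) ≈ 0.000391127
Highest score → author D.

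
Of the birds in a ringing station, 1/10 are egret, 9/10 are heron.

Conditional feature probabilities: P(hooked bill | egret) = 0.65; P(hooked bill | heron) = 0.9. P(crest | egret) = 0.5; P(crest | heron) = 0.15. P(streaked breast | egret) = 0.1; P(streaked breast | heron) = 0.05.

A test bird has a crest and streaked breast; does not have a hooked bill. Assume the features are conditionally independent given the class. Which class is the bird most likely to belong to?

egret: 0.1 × (1−0.65) × 0.5 × 0.1 = 0.00175
heron: 0.9 × (1−0.9) × 0.15 × 0.05 = 0.000675
Highest score → egret.

egret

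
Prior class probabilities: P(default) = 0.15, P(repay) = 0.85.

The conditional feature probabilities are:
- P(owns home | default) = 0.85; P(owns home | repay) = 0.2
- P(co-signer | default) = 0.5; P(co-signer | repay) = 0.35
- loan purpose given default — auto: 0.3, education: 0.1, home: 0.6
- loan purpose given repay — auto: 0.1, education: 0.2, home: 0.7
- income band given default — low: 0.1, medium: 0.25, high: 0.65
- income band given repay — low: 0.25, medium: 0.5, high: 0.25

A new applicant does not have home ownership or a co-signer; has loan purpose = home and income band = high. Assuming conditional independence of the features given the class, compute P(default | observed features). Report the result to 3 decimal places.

default: 0.15 × (1−0.85) × (1−0.5) × 0.6 × 0.65 = 0.0043875
repay: 0.85 × (1−0.2) × (1−0.35) × 0.7 × 0.25 = 0.07735
P(default | x) = 0.0043875 / 0.0817375 ≈ 0.054

0.054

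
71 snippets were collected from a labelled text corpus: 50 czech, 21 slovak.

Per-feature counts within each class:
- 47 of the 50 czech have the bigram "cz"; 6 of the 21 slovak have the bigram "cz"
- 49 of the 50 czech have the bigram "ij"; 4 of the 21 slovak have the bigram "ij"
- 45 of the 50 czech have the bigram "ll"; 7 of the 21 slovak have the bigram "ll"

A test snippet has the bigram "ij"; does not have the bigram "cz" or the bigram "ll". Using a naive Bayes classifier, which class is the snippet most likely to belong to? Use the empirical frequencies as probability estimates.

slovak

czech: (50/71) × (3/50) × (49/50) × (5/50) ≈ 0.00414085
slovak: (21/71) × (15/21) × (4/21) × (14/21) ≈ 0.0268276
Highest score → slovak.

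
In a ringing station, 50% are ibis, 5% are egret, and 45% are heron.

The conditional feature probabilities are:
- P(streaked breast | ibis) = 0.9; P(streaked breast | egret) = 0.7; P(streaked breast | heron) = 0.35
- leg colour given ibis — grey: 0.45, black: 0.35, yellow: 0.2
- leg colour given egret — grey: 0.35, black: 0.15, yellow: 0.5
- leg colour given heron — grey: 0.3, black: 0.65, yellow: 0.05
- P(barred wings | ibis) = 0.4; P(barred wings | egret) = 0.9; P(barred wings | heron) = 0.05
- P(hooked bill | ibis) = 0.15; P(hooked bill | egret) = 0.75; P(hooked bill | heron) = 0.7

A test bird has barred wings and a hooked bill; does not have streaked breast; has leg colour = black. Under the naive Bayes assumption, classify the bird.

heron

ibis: 0.5 × (1−0.9) × 0.35 × 0.4 × 0.15 = 0.00105
egret: 0.05 × (1−0.7) × 0.15 × 0.9 × 0.75 = 0.00151875
heron: 0.45 × (1−0.35) × 0.65 × 0.05 × 0.7 = 0.006654375
Highest score → heron.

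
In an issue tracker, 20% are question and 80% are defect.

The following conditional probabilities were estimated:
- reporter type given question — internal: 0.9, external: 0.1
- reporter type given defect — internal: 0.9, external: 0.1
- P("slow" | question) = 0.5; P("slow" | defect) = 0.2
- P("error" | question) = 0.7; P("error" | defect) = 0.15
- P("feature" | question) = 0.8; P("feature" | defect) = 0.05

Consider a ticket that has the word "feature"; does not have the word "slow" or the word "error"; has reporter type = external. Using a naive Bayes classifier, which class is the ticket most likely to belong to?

defect

question: 0.2 × 0.1 × (1−0.5) × (1−0.7) × 0.8 = 0.0024
defect: 0.8 × 0.1 × (1−0.2) × (1−0.15) × 0.05 = 0.00272
Highest score → defect.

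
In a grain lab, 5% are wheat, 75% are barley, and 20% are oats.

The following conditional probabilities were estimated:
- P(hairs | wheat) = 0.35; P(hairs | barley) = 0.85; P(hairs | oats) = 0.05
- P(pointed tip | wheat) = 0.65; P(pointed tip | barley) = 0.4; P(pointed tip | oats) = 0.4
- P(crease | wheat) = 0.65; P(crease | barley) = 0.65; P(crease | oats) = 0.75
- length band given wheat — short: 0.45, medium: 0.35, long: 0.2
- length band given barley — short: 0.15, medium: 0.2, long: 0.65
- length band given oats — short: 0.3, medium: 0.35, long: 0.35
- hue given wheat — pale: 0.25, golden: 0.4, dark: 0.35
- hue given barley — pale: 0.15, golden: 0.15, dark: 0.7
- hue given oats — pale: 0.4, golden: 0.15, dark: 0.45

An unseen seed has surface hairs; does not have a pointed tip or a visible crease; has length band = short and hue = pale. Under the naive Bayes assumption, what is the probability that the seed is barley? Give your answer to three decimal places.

wheat: 0.05 × 0.35 × (1−0.65) × (1−0.65) × 0.45 × 0.25 = 0.000241171875
barley: 0.75 × 0.85 × (1−0.4) × (1−0.65) × 0.15 × 0.15 = 0.0030121875
oats: 0.2 × 0.05 × (1−0.4) × (1−0.75) × 0.3 × 0.4 = 0.00018
P(barley | x) = 0.0030121875 / 0.003433359375 ≈ 0.877

0.877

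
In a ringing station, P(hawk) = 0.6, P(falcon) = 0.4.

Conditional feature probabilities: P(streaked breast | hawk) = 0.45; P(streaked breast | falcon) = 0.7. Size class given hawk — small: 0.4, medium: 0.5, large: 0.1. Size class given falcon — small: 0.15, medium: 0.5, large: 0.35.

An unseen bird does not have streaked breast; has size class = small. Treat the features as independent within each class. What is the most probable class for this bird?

hawk: 0.6 × (1−0.45) × 0.4 = 0.132
falcon: 0.4 × (1−0.7) × 0.15 = 0.018
Highest score → hawk.

hawk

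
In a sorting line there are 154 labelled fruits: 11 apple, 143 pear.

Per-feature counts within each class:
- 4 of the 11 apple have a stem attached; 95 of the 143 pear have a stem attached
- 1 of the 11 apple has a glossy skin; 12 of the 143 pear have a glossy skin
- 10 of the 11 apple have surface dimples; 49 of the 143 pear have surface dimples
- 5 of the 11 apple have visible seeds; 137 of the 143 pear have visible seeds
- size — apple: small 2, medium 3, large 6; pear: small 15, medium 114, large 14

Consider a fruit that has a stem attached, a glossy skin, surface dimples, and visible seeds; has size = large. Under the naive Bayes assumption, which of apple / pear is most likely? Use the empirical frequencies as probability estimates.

apple: (11/154) × (4/11) × (1/11) × (10/11) × (5/11) × (6/11) ≈ 0.000532218
pear: (143/154) × (95/143) × (12/143) × (49/143) × (137/143) × (14/143) ≈ 0.00166374
Highest score → pear.

pear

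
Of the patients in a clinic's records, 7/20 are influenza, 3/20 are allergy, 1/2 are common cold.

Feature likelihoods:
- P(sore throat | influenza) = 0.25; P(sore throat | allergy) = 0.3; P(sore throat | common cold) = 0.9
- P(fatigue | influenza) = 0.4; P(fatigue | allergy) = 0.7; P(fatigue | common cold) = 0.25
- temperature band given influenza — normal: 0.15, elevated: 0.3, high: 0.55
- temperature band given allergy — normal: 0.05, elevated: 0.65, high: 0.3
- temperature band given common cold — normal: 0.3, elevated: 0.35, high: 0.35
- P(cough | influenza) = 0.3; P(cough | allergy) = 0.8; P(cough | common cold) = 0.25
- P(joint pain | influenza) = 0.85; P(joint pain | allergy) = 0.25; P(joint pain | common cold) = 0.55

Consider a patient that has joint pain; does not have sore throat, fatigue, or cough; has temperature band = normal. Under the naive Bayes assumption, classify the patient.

influenza: 0.35 × (1−0.25) × (1−0.4) × 0.15 × (1−0.3) × 0.85 = 0.014056875
allergy: 0.15 × (1−0.3) × (1−0.7) × 0.05 × (1−0.8) × 0.25 = 0.00007875
common cold: 0.5 × (1−0.9) × (1−0.25) × 0.3 × (1−0.25) × 0.55 = 0.004640625
Highest score → influenza.

influenza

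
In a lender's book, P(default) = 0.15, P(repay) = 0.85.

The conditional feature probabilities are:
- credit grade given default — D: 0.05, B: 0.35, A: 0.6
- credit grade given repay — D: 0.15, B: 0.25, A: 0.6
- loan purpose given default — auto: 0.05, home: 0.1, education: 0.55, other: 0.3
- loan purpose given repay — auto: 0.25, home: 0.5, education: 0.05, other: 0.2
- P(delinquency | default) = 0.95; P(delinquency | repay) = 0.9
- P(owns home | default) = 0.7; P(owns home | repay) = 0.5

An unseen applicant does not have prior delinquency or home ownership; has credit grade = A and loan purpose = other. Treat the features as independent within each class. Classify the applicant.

repay

default: 0.15 × 0.6 × 0.3 × (1−0.95) × (1−0.7) = 0.000405
repay: 0.85 × 0.6 × 0.2 × (1−0.9) × (1−0.5) = 0.0051
Highest score → repay.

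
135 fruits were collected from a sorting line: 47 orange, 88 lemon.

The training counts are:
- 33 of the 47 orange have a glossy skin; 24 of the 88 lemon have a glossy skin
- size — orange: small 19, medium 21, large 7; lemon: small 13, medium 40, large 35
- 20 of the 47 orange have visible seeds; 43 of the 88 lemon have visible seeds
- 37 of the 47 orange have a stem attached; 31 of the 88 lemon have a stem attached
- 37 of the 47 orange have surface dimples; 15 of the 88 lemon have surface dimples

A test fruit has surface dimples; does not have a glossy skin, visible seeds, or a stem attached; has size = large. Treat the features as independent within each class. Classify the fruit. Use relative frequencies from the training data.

orange: (47/135) × (14/47) × (7/47) × (27/47) × (10/47) × (37/47) ≈ 0.00148616
lemon: (88/135) × (64/88) × (35/88) × (45/88) × (57/88) × (15/88) ≈ 0.0106454
Highest score → lemon.

lemon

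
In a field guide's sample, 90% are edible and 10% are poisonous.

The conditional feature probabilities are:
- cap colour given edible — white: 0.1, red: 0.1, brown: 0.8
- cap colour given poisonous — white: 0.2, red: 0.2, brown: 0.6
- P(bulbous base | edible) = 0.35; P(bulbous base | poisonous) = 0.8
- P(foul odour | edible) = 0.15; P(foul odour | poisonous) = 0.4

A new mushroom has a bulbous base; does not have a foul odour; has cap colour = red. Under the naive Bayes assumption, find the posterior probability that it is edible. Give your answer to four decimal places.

0.7361

edible: 0.9 × 0.1 × 0.35 × (1−0.15) = 0.026775
poisonous: 0.1 × 0.2 × 0.8 × (1−0.4) = 0.0096
P(edible | x) = 0.026775 / 0.036375 ≈ 0.7361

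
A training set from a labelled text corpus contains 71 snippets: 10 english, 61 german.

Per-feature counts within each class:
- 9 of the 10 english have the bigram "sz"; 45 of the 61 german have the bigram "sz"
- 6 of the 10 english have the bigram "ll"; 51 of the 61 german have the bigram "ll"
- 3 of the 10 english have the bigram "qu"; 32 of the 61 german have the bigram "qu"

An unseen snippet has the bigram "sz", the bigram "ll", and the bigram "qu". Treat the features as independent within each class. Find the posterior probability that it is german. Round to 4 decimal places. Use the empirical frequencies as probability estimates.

0.9241

english: (10/71) × (9/10) × (6/10) × (3/10) ≈ 0.0228169
german: (61/71) × (45/61) × (51/61) × (32/61) ≈ 0.277981
P(german | x) = 0.277981 / 0.3007979 ≈ 0.9241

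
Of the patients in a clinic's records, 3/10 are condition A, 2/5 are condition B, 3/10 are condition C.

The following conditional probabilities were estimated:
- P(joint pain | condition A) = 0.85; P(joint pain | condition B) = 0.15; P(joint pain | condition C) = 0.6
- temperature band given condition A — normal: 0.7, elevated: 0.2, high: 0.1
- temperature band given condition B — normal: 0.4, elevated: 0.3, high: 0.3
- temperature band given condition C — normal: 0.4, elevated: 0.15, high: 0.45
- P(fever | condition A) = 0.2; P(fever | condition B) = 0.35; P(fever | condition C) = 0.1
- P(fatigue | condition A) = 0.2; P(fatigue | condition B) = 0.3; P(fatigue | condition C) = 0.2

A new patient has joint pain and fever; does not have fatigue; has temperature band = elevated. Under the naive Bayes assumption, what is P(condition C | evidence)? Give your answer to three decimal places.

condition A: 0.3 × 0.85 × 0.2 × 0.2 × (1−0.2) = 0.00816
condition B: 0.4 × 0.15 × 0.3 × 0.35 × (1−0.3) = 0.00441
condition C: 0.3 × 0.6 × 0.15 × 0.1 × (1−0.2) = 0.00216
P(condition C | x) = 0.00216 / 0.01473 ≈ 0.147

0.147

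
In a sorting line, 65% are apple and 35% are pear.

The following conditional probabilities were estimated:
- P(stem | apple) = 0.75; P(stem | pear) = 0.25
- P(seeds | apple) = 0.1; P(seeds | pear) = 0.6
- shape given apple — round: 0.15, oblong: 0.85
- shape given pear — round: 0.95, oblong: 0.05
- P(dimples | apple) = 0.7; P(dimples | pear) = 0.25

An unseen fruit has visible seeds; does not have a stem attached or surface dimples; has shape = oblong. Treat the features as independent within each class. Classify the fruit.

apple: 0.65 × (1−0.75) × 0.1 × 0.85 × (1−0.7) = 0.00414375
pear: 0.35 × (1−0.25) × 0.6 × 0.05 × (1−0.25) = 0.00590625
Highest score → pear.

pear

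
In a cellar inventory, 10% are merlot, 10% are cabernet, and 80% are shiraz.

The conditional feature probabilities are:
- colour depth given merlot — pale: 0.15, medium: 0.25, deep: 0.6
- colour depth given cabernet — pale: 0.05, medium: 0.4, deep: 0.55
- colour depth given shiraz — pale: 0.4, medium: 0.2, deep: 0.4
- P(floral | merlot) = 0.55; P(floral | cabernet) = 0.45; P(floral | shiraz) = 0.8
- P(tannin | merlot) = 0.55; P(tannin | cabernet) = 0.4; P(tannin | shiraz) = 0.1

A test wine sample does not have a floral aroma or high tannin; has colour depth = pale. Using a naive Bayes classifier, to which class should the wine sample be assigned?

shiraz

merlot: 0.1 × 0.15 × (1−0.55) × (1−0.55) = 0.0030375
cabernet: 0.1 × 0.05 × (1−0.45) × (1−0.4) = 0.00165
shiraz: 0.8 × 0.4 × (1−0.8) × (1−0.1) = 0.0576
Highest score → shiraz.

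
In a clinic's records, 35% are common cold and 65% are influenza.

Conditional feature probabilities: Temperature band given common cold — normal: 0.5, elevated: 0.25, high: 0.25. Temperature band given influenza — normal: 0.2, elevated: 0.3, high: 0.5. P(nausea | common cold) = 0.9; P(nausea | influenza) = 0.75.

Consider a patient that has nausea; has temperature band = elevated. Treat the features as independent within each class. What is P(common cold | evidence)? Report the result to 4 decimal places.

0.3500

common cold: 0.35 × 0.25 × 0.9 = 0.07875
influenza: 0.65 × 0.3 × 0.75 = 0.14625
P(common cold | x) = 0.07875 / 0.225 ≈ 0.3500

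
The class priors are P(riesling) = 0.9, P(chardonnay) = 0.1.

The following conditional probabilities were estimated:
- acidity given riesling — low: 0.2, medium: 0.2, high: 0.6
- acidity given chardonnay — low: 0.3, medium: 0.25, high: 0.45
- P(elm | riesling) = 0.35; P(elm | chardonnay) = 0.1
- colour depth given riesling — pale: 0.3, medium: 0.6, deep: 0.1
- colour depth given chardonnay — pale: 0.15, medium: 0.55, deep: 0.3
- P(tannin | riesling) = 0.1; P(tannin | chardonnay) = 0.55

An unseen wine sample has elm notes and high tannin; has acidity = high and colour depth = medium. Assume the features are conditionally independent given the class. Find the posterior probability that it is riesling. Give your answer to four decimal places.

riesling: 0.9 × 0.6 × 0.35 × 0.6 × 0.1 = 0.01134
chardonnay: 0.1 × 0.45 × 0.1 × 0.55 × 0.55 = 0.00136125
P(riesling | x) = 0.01134 / 0.01270125 ≈ 0.8928

0.8928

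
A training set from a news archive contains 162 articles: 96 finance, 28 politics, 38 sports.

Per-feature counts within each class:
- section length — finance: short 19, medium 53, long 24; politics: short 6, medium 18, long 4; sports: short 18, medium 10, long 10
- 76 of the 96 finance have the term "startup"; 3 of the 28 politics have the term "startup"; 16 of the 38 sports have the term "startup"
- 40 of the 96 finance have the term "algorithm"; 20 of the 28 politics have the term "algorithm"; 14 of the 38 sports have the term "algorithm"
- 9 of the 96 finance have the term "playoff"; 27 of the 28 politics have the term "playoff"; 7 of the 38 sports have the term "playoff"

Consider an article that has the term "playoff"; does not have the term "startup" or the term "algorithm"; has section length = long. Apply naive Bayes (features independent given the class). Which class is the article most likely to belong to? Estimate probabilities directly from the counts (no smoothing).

politics

finance: (96/162) × (24/96) × (20/96) × (56/96) × (9/96) ≈ 0.00168789
politics: (28/162) × (4/28) × (25/28) × (8/28) × (27/28) ≈ 0.00607386
sports: (38/162) × (10/38) × (22/38) × (24/38) × (7/38) ≈ 0.00415782
Highest score → politics.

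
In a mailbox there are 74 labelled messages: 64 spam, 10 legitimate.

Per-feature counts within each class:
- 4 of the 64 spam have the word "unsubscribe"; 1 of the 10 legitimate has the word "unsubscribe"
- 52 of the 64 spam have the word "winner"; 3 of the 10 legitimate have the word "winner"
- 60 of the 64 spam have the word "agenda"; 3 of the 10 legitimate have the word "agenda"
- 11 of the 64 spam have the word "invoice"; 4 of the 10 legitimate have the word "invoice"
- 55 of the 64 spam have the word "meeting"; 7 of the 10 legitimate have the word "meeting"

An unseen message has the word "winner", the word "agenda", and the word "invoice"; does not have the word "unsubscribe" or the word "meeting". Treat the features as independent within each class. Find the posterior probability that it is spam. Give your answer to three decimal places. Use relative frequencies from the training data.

spam: (64/74) × (60/64) × (52/64) × (60/64) × (11/64) × (9/64) ≈ 0.0149276
legitimate: (10/74) × (9/10) × (3/10) × (3/10) × (4/10) × (3/10) ≈ 0.00131351
P(spam | x) = 0.0149276 / 0.01624111 ≈ 0.919

0.919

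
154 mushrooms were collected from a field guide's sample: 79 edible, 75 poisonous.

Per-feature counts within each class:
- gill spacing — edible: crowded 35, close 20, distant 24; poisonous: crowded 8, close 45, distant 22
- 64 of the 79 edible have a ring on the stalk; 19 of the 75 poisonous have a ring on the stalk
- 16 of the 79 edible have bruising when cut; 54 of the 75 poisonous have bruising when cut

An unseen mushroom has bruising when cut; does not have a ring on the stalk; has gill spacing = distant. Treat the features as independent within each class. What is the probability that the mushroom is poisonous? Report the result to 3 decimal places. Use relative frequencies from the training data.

edible: (79/154) × (24/79) × (15/79) × (16/79) ≈ 0.00599305
poisonous: (75/154) × (22/75) × (56/75) × (54/75) = 0.0768
P(poisonous | x) = 0.0768 / 0.08279305 ≈ 0.928

0.928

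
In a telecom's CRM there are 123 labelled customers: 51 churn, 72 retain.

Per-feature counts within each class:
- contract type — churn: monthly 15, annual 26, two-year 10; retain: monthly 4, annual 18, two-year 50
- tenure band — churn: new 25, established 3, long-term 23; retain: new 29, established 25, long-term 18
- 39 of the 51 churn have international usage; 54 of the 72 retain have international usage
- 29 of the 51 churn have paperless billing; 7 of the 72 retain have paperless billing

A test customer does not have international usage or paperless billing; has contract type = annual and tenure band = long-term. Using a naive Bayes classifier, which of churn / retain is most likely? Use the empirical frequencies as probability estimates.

churn: (51/123) × (26/51) × (23/51) × (12/51) × (22/51) ≈ 0.00967586
retain: (72/123) × (18/72) × (18/72) × (18/72) × (65/72) ≈ 0.00825711
Highest score → churn.

churn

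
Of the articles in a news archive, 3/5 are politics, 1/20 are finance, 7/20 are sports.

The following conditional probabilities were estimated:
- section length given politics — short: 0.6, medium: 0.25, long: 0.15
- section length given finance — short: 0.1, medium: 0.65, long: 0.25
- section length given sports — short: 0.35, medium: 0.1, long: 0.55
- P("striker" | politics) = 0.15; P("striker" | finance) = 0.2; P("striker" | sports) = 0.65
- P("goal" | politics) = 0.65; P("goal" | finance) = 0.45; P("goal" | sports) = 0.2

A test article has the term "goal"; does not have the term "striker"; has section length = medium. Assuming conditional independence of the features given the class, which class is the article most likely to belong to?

politics

politics: 0.6 × 0.25 × (1−0.15) × 0.65 = 0.082875
finance: 0.05 × 0.65 × (1−0.2) × 0.45 = 0.0117
sports: 0.35 × 0.1 × (1−0.65) × 0.2 = 0.00245
Highest score → politics.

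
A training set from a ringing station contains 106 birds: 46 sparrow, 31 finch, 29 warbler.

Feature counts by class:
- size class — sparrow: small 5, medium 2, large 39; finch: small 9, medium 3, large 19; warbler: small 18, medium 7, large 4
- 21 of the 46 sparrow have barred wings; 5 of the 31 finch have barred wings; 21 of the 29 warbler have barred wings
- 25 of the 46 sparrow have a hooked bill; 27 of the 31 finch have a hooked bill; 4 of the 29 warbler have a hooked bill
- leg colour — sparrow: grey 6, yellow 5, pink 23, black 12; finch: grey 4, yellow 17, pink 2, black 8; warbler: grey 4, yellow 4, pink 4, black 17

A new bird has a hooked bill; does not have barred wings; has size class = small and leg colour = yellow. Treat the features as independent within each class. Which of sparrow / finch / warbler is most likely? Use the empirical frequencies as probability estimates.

finch

sparrow: (46/106) × (5/46) × (25/46) × (25/46) × (5/46) ≈ 0.0015144
finch: (31/106) × (9/31) × (26/31) × (27/31) × (17/31) ≈ 0.0340124
warbler: (29/106) × (18/29) × (8/29) × (4/29) × (4/29) ≈ 0.000891215
Highest score → finch.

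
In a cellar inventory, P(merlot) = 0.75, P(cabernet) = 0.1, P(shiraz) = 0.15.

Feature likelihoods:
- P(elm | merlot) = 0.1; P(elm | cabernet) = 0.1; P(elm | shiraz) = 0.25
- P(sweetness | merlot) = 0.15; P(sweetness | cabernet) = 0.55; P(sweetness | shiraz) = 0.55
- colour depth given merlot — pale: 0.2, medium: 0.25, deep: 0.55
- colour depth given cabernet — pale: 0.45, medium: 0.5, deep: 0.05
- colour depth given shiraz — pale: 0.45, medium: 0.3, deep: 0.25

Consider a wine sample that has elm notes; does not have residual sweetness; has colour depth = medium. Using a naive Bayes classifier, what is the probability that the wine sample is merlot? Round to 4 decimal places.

merlot: 0.75 × 0.1 × (1−0.15) × 0.25 = 0.0159375
cabernet: 0.1 × 0.1 × (1−0.55) × 0.5 = 0.00225
shiraz: 0.15 × 0.25 × (1−0.55) × 0.3 = 0.0050625
P(merlot | x) = 0.0159375 / 0.02325 ≈ 0.6855

0.6855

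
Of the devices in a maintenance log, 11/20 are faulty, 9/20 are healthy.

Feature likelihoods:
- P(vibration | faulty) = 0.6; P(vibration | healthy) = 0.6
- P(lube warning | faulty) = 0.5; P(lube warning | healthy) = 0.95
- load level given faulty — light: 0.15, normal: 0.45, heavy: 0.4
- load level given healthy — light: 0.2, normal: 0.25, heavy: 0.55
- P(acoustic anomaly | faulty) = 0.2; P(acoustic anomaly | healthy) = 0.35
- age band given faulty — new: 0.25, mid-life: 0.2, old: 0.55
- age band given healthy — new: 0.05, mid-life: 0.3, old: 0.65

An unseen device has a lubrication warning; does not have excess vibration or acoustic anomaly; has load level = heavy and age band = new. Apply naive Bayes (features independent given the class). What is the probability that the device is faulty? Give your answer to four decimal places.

faulty: 0.55 × (1−0.6) × 0.5 × 0.4 × (1−0.2) × 0.25 = 0.0088
healthy: 0.45 × (1−0.6) × 0.95 × 0.55 × (1−0.35) × 0.05 = 0.003056625
P(faulty | x) = 0.0088 / 0.011856625 ≈ 0.7422

0.7422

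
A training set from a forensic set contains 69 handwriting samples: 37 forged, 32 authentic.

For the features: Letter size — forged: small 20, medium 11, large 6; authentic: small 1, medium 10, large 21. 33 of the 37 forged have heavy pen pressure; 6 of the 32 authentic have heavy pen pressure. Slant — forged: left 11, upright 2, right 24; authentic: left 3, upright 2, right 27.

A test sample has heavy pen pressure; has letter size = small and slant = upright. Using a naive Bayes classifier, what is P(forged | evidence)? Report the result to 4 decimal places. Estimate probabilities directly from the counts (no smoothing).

0.9880

forged: (37/69) × (20/37) × (33/37) × (2/37) ≈ 0.013974
authentic: (32/69) × (1/32) × (6/32) × (2/32) ≈ 0.000169837
P(forged | x) = 0.013974 / 0.014143837 ≈ 0.9880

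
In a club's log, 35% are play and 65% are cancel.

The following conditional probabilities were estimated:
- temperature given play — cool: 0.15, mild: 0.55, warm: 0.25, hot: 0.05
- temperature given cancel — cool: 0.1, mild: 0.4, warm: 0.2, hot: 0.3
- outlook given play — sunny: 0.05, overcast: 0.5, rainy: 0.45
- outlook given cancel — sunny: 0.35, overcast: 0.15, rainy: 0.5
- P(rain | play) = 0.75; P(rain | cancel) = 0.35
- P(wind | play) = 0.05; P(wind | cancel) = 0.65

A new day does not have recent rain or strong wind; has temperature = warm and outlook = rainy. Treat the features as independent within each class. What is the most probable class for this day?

cancel

play: 0.35 × 0.25 × 0.45 × (1−0.75) × (1−0.05) = 0.0093515625
cancel: 0.65 × 0.2 × 0.5 × (1−0.35) × (1−0.65) = 0.0147875
Highest score → cancel.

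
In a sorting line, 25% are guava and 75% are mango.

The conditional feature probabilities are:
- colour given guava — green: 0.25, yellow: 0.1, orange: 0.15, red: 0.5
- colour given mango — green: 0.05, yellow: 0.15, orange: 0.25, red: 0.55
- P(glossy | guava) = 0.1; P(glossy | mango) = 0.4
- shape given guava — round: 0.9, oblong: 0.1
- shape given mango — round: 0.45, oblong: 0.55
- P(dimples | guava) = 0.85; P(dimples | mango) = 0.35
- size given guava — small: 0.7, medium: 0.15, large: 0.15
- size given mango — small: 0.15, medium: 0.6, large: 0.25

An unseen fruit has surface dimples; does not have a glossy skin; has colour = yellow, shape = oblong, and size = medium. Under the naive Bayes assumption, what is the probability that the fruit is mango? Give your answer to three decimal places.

0.965

guava: 0.25 × 0.1 × (1−0.1) × 0.1 × 0.85 × 0.15 = 0.000286875
mango: 0.75 × 0.15 × (1−0.4) × 0.55 × 0.35 × 0.6 = 0.00779625
P(mango | x) = 0.00779625 / 0.008083125 ≈ 0.965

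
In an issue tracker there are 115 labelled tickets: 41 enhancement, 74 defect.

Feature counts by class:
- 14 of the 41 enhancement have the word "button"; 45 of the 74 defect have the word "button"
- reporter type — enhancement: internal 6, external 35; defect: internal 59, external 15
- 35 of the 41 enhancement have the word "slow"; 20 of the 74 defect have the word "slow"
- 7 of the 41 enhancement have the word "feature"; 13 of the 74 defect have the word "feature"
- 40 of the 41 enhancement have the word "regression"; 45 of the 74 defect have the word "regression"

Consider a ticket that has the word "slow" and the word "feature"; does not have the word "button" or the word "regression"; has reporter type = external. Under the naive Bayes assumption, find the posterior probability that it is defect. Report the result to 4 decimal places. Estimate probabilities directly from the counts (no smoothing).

0.5717

enhancement: (41/115) × (27/41) × (35/41) × (35/41) × (7/41) × (1/41) ≈ 0.000712467
defect: (74/115) × (29/74) × (15/74) × (20/74) × (13/74) × (29/74) ≈ 0.000951121
P(defect | x) = 0.000951121 / 0.001663588 ≈ 0.5717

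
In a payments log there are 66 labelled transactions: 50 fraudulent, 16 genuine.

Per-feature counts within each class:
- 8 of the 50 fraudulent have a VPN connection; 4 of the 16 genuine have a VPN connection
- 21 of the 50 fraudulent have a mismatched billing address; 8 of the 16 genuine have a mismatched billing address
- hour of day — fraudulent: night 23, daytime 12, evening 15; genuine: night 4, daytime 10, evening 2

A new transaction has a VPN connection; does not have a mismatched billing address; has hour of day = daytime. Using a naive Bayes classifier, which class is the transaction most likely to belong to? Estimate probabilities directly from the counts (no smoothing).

fraudulent: (50/66) × (8/50) × (29/50) × (12/50) ≈ 0.0168727
genuine: (16/66) × (4/16) × (8/16) × (10/16) ≈ 0.0189394
Highest score → genuine.

genuine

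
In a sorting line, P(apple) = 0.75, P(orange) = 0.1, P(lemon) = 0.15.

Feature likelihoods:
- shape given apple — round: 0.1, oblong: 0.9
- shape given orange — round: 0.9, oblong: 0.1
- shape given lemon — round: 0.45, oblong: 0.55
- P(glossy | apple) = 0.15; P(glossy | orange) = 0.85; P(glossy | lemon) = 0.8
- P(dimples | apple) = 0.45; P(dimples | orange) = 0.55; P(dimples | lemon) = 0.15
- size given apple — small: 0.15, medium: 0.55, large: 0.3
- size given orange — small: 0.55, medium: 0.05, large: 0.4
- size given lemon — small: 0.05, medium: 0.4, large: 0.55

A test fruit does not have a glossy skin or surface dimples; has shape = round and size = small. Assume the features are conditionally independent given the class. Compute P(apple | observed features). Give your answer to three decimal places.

apple: 0.75 × 0.1 × (1−0.15) × (1−0.45) × 0.15 = 0.005259375
orange: 0.1 × 0.9 × (1−0.85) × (1−0.55) × 0.55 = 0.00334125
lemon: 0.15 × 0.45 × (1−0.8) × (1−0.15) × 0.05 = 0.00057375
P(apple | x) = 0.005259375 / 0.009174375 ≈ 0.573

0.573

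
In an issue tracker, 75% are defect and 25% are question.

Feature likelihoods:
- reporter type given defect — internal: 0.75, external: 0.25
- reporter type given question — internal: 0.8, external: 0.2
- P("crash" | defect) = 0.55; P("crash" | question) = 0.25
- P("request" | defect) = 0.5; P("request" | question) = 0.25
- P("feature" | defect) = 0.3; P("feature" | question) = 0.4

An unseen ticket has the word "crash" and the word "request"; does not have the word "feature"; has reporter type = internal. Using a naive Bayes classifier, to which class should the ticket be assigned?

defect

defect: 0.75 × 0.75 × 0.55 × 0.5 × (1−0.3) = 0.10828125
question: 0.25 × 0.8 × 0.25 × 0.25 × (1−0.4) = 0.0075
Highest score → defect.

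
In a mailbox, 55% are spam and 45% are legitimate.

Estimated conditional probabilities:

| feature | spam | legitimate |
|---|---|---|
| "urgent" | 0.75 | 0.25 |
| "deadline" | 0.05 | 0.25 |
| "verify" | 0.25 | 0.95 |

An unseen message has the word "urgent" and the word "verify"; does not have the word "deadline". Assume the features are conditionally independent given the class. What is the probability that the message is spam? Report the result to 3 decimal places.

0.550

spam: 0.55 × 0.75 × (1−0.05) × 0.25 = 0.09796875
legitimate: 0.45 × 0.25 × (1−0.25) × 0.95 = 0.08015625
P(spam | x) = 0.09796875 / 0.178125 ≈ 0.550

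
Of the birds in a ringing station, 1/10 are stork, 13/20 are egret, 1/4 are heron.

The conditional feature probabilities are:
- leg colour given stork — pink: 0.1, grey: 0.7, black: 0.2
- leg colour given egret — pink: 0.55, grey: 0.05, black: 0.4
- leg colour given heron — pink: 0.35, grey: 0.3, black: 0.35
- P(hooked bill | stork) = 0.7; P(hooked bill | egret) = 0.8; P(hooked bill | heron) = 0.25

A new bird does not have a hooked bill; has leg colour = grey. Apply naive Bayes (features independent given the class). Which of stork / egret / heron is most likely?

stork: 0.1 × 0.7 × (1−0.7) = 0.021
egret: 0.65 × 0.05 × (1−0.8) = 0.0065
heron: 0.25 × 0.3 × (1−0.25) = 0.05625
Highest score → heron.

heron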